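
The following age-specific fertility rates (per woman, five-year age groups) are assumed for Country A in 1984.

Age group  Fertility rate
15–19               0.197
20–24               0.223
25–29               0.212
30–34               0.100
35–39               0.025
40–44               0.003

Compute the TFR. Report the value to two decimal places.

3.80

Sum of ASFRs = 0.197 + 0.223 + 0.212 + 0.100 + 0.025 + 0.003 = 0.760
TFR = 5 × 0.760 = 3.8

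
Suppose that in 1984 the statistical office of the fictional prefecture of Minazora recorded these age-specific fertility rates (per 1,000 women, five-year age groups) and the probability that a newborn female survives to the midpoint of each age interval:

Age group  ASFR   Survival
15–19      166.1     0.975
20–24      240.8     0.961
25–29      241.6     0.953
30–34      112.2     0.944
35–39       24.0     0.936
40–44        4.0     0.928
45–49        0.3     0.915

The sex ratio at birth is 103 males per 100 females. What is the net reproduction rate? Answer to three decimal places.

Proportion female at birth = 100 / (100 + 103) = 0.49261.
Each age group contributes 5 × ASFR × survival:
  15–19: 5 × 166.1/1000 × 0.975 = 0.80974
  20–24: 5 × 240.8/1000 × 0.961 = 1.15704
  25–29: 5 × 241.6/1000 × 0.953 = 1.15122
  30–34: 5 × 112.2/1000 × 0.944 = 0.52958
  35–39: 5 × 24.0/1000 × 0.936 = 0.11232
  40–44: 5 × 4.0/1000 × 0.928 = 0.01856
  45–49: 5 × 0.3/1000 × 0.915 = 0.00137
Sum = 3.77983
NRR = 0.49261 × 3.77983 = 1.86198
With NRR above 1 the population is above replacement fertility.

1.862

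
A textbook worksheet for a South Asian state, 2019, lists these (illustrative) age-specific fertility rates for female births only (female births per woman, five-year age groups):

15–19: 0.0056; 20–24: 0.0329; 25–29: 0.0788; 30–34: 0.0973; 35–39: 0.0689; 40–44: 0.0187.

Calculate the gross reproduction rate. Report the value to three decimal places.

1.511

Sum of female ASFRs = 0.0056 + 0.0329 + 0.0788 + 0.0973 + 0.0689 + 0.0187 = 0.3022
GRR = 5 × 0.3022 = 1.511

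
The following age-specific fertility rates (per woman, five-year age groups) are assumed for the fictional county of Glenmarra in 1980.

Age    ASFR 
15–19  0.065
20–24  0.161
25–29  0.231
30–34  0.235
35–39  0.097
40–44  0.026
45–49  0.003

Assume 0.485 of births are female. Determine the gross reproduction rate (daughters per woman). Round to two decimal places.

Proportion female at birth = 0.485.
Sum of ASFRs = 0.065 + 0.161 + 0.231 + 0.235 + 0.097 + 0.026 + 0.003 = 0.818
TFR = 5 × 0.818 = 4.09
GRR = 0.485 × 4.09 = 1.98365

1.98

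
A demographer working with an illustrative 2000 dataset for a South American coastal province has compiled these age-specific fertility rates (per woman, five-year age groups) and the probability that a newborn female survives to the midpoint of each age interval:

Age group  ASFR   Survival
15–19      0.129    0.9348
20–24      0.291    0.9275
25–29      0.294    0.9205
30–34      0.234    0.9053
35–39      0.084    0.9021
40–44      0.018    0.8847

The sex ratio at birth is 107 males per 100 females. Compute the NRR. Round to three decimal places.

Proportion female at birth = 100 / (100 + 107) = 0.48309.
Each age group contributes 5 × ASFR × survival:
  15–19: 5 × 0.129 × 0.9348 = 0.60295
  20–24: 5 × 0.291 × 0.9275 = 1.34951
  25–29: 5 × 0.294 × 0.9205 = 1.35314
  30–34: 5 × 0.234 × 0.9053 = 1.05920
  35–39: 5 × 0.084 × 0.9021 = 0.37888
  40–44: 5 × 0.018 × 0.8847 = 0.07962
Sum = 4.82330
NRR = 0.48309 × 4.82330 = 2.33009
With NRR above 1 the population is above replacement fertility.

2.330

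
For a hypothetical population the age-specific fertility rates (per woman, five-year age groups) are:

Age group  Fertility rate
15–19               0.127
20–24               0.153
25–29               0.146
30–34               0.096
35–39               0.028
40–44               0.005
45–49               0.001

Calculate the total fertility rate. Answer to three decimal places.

2.780

Sum of ASFRs = 0.127 + 0.153 + 0.146 + 0.096 + 0.028 + 0.005 + 0.001 = 0.556
TFR = 5 × 0.556 = 2.78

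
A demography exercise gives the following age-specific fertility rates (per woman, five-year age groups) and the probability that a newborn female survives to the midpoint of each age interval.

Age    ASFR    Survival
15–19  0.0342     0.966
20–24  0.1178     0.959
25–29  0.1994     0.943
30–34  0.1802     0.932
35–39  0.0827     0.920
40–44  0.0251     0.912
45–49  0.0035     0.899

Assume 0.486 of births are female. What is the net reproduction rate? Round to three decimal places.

Proportion female at birth = 0.486.
Survival-weighted fertility by age (5·fₓ·Sₓ):
  15–19: 5 × 0.0342 × 0.966 = 0.16519
  20–24: 5 × 0.1178 × 0.959 = 0.56485
  25–29: 5 × 0.1994 × 0.943 = 0.94017
  30–34: 5 × 0.1802 × 0.932 = 0.83973
  35–39: 5 × 0.0827 × 0.920 = 0.38042
  40–44: 5 × 0.0251 × 0.912 = 0.11446
  45–49: 5 × 0.0035 × 0.899 = 0.01573
Sum = 3.02055
NRR = 0.486 × 3.02055 = 1.46799

1.468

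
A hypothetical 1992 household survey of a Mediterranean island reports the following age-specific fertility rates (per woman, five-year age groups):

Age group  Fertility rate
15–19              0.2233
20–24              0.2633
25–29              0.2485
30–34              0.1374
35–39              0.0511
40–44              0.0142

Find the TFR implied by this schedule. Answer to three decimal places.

Sum of ASFRs = 0.2233 + 0.2633 + 0.2485 + 0.1374 + 0.0511 + 0.0142 = 0.9378
TFR = 5 × 0.9378 = 4.689

4.689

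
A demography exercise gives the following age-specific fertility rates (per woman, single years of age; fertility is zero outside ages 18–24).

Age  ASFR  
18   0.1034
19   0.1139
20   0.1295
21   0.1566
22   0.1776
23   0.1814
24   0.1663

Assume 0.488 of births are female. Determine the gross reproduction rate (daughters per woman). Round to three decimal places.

Proportion female at birth = 0.488.
Sum of ASFRs = 0.1034 + 0.1139 + 0.1295 + 0.1566 + 0.1776 + 0.1814 + 0.1663 = 1.0287
TFR = 1.0287
GRR = 0.488 × 1.0287 = 0.50201

0.502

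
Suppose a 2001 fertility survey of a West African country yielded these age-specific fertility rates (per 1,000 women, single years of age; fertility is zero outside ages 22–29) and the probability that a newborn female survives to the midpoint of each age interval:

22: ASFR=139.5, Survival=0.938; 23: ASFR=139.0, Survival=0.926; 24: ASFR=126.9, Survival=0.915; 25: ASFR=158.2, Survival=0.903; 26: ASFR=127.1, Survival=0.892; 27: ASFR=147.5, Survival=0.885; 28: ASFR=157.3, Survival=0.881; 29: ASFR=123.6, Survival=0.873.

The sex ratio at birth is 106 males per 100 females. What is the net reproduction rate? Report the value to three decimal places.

0.490

Proportion female at birth = 100 / (100 + 106) = 0.48544.
Per-age-group product (1 × ASFR × survival probability):
  22: 1 × 139.5/1000 × 0.938 = 0.13085
  23: 1 × 139.0/1000 × 0.926 = 0.12871
  24: 1 × 126.9/1000 × 0.915 = 0.11611
  25: 1 × 158.2/1000 × 0.903 = 0.14285
  26: 1 × 127.1/1000 × 0.892 = 0.11337
  27: 1 × 147.5/1000 × 0.885 = 0.13054
  28: 1 × 157.3/1000 × 0.881 = 0.13858
  29: 1 × 123.6/1000 × 0.873 = 0.10790
Sum = 1.00891
NRR = 0.48544 × 1.00891 = 0.48977
An NRR under 1 implies long-run decline under these rates.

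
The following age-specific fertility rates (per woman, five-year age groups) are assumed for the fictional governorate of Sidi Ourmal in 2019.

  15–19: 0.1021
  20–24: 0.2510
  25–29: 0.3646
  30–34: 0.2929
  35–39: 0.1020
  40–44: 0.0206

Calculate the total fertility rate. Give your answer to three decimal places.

5.666

Sum of ASFRs = 0.1021 + 0.2510 + 0.3646 + 0.2929 + 0.1020 + 0.0206 = 1.1332
TFR = 5 × 1.1332 = 5.666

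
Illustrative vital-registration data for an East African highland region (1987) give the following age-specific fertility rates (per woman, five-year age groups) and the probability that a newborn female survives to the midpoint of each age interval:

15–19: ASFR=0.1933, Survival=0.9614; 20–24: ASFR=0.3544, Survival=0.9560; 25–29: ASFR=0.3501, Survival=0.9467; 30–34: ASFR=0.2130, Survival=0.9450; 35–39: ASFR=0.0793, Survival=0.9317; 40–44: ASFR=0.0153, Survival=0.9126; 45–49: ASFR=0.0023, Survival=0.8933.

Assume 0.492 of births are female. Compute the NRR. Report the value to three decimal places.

2.822

Proportion female at birth = 0.492.
Weighting each age-specific rate by interval width and survival:
  15–19: 5 × 0.1933 × 0.9614 = 0.92919
  20–24: 5 × 0.3544 × 0.9560 = 1.69403
  25–29: 5 × 0.3501 × 0.9467 = 1.65720
  30–34: 5 × 0.2130 × 0.9450 = 1.00643
  35–39: 5 × 0.0793 × 0.9317 = 0.36942
  40–44: 5 × 0.0153 × 0.9126 = 0.06981
  45–49: 5 × 0.0023 × 0.8933 = 0.01027
Sum = 5.73635
NRR = 0.492 × 5.73635 = 2.82228
With NRR above 1 the population is above replacement fertility.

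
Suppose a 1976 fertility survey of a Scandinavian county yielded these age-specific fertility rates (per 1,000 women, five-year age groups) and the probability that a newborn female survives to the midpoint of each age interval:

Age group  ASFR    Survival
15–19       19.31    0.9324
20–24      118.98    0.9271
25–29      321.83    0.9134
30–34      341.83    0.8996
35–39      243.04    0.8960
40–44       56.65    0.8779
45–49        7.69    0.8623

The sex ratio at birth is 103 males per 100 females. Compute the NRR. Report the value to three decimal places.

2.473

Proportion female at birth = 100 / (100 + 103) = 0.49261.
Each age group contributes 5 × ASFR × survival:
  15–19: 5 × 19.31/1000 × 0.9324 = 0.09002
  20–24: 5 × 118.98/1000 × 0.9271 = 0.55153
  25–29: 5 × 321.83/1000 × 0.9134 = 1.46980
  30–34: 5 × 341.83/1000 × 0.8996 = 1.53755
  35–39: 5 × 243.04/1000 × 0.8960 = 1.08882
  40–44: 5 × 56.65/1000 × 0.8779 = 0.24867
  45–49: 5 × 7.69/1000 × 0.8623 = 0.03316
Sum = 5.01955
NRR = 0.49261 × 5.01955 = 2.47268
An NRR exceeding 1 indicates intrinsic growth under these rates.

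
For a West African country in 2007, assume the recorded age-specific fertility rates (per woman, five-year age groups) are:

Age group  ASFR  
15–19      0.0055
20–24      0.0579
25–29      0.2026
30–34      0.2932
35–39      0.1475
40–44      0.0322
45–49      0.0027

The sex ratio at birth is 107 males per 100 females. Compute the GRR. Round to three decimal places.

Proportion female at birth = 100 / (100 + 107) = 0.48309.
Sum of ASFRs = 0.0055 + 0.0579 + 0.2026 + 0.2932 + 0.1475 + 0.0322 + 0.0027 = 0.7416
TFR = 5 × 0.7416 = 3.708
GRR = 0.48309 × 3.708 = 1.79130

1.791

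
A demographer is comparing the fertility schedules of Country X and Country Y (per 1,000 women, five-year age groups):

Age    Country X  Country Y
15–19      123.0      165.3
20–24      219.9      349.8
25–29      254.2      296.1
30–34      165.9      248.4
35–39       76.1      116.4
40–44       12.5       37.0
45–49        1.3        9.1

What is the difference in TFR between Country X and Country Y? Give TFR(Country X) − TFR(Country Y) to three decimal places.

Country X:
  Sum of ASFRs = 123.0 + 219.9 + 254.2 + 165.9 + 76.1 + 12.5 + 1.3 = 852.9
  TFR = 5 × 852.9 / 1000 = 4.2645
Country Y:
  Sum of ASFRs = 165.3 + 349.8 + 296.1 + 248.4 + 116.4 + 37.0 + 9.1 = 1222.1
  TFR = 5 × 1222.1 / 1000 = 6.1105
Difference = 4.2645 − 6.1105 = -1.846

-1.846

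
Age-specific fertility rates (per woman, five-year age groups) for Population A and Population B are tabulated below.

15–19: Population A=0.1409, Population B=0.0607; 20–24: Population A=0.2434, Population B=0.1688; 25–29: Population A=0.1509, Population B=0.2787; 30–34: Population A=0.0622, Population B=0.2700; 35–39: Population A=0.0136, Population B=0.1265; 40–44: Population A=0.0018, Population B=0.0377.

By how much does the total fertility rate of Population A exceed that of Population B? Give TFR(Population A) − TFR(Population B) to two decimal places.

Population A:
  Sum of ASFRs = 0.1409 + 0.2434 + 0.1509 + 0.0622 + 0.0136 + 0.0018 = 0.6128
  TFR = 5 × 0.6128 = 3.064
Population B:
  Sum of ASFRs = 0.0607 + 0.1688 + 0.2787 + 0.2700 + 0.1265 + 0.0377 = 0.9424
  TFR = 5 × 0.9424 = 4.712
Difference = 3.064 − 4.712 = -1.648

-1.65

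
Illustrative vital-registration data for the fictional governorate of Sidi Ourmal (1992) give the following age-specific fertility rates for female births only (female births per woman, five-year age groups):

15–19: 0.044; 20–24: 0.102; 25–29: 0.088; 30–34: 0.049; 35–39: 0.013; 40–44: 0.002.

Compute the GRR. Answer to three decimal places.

1.490

Sum of female ASFRs = 0.044 + 0.102 + 0.088 + 0.049 + 0.013 + 0.002 = 0.298
GRR = 5 × 0.298 = 1.49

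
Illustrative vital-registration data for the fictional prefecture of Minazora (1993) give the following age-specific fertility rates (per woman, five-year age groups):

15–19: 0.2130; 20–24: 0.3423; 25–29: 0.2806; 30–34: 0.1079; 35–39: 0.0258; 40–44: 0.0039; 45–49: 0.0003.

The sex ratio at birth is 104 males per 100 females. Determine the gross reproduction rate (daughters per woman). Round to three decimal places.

Proportion female at birth = 100 / (100 + 104) = 0.49020.
Sum of ASFRs = 0.2130 + 0.3423 + 0.2806 + 0.1079 + 0.0258 + 0.0039 + 0.0003 = 0.9738
TFR = 5 × 0.9738 = 4.869
GRR = 0.49020 × 4.869 = 2.38678

2.387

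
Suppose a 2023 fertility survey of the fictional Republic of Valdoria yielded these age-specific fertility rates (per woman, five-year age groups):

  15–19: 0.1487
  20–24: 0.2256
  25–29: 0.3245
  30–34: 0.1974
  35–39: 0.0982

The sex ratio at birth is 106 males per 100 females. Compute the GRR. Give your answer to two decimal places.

Proportion female at birth = 100 / (100 + 106) = 0.48544.
Sum of ASFRs = 0.1487 + 0.2256 + 0.3245 + 0.1974 + 0.0982 = 0.9944
TFR = 5 × 0.9944 = 4.972
GRR = 0.48544 × 4.972 = 2.41361

2.41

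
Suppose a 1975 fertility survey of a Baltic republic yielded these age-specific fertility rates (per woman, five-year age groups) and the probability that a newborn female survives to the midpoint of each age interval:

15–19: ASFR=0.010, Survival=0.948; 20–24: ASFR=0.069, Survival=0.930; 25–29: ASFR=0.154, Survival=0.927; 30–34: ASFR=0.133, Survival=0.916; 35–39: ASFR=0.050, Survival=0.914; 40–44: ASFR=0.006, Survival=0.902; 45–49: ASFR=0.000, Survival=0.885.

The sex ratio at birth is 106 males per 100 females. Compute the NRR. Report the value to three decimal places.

0.945

Proportion female at birth = 100 / (100 + 106) = 0.48544.
Each age group contributes 5 × ASFR × survival:
  15–19: 5 × 0.010 × 0.948 = 0.04740
  20–24: 5 × 0.069 × 0.930 = 0.32085
  25–29: 5 × 0.154 × 0.927 = 0.71379
  30–34: 5 × 0.133 × 0.916 = 0.60914
  35–39: 5 × 0.050 × 0.914 = 0.22850
  40–44: 5 × 0.006 × 0.902 = 0.02706
  45–49: 5 × 0.000 × 0.885 = 0.00000
Sum = 1.94674
NRR = 0.48544 × 1.94674 = 0.94503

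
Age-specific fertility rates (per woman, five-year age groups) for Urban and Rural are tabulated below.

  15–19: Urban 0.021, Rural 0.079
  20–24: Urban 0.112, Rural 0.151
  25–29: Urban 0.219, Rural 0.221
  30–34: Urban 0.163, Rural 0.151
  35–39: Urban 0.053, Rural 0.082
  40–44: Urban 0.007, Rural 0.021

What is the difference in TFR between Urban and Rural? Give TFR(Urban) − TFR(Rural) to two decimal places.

Urban:
  Sum of ASFRs = 0.021 + 0.112 + 0.219 + 0.163 + 0.053 + 0.007 = 0.575
  TFR = 5 × 0.575 = 2.875
Rural:
  Sum of ASFRs = 0.079 + 0.151 + 0.221 + 0.151 + 0.082 + 0.021 = 0.705
  TFR = 5 × 0.705 = 3.525
Difference = 2.875 − 3.525 = -0.65

-0.65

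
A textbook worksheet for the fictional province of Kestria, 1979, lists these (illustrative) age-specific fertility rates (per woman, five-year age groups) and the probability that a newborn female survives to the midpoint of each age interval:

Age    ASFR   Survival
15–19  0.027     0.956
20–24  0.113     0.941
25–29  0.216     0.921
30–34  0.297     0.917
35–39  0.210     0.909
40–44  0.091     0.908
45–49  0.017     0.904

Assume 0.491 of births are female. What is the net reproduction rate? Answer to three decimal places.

Proportion female at birth = 0.491.
Weighting each age-specific rate by interval width and survival:
  15–19: 5 × 0.027 × 0.956 = 0.12906
  20–24: 5 × 0.113 × 0.941 = 0.53167
  25–29: 5 × 0.216 × 0.921 = 0.99468
  30–34: 5 × 0.297 × 0.917 = 1.36175
  35–39: 5 × 0.210 × 0.909 = 0.95445
  40–44: 5 × 0.091 × 0.908 = 0.41314
  45–49: 5 × 0.017 × 0.904 = 0.07684
Sum = 4.46159
NRR = 0.491 × 4.46159 = 2.19064
With NRR above 1 the population is above replacement fertility.

2.191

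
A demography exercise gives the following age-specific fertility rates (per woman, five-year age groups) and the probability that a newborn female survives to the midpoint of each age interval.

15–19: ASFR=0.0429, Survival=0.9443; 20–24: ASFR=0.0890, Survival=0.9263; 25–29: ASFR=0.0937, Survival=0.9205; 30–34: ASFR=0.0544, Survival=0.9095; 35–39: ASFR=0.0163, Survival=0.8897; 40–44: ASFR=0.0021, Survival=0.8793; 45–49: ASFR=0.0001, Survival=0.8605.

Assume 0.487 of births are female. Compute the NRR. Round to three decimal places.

0.670

Proportion female at birth = 0.487.
Weighting each age-specific rate by interval width and survival:
  15–19: 5 × 0.0429 × 0.9443 = 0.20255
  20–24: 5 × 0.0890 × 0.9263 = 0.41220
  25–29: 5 × 0.0937 × 0.9205 = 0.43125
  30–34: 5 × 0.0544 × 0.9095 = 0.24738
  35–39: 5 × 0.0163 × 0.8897 = 0.07251
  40–44: 5 × 0.0021 × 0.8793 = 0.00923
  45–49: 5 × 0.0001 × 0.8605 = 0.00043
Sum = 1.37555
NRR = 0.487 × 1.37555 = 0.66989
NRR < 1, so the cohort does not fully replace itself.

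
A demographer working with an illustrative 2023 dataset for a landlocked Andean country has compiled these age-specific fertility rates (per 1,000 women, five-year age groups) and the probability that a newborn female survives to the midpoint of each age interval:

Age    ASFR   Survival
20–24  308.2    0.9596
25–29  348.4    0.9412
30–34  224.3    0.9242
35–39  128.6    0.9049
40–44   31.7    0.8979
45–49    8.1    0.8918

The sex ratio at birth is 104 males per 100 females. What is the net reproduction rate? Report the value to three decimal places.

2.409

Proportion female at birth = 100 / (100 + 104) = 0.49020.
Survival-weighted fertility by age (5·fₓ·Sₓ):
  20–24: 5 × 308.2/1000 × 0.9596 = 1.47874
  25–29: 5 × 348.4/1000 × 0.9412 = 1.63957
  30–34: 5 × 224.3/1000 × 0.9242 = 1.03649
  35–39: 5 × 128.6/1000 × 0.9049 = 0.58185
  40–44: 5 × 31.7/1000 × 0.8979 = 0.14232
  45–49: 5 × 8.1/1000 × 0.8918 = 0.03612
Sum = 4.91509
NRR = 0.49020 × 4.91509 = 2.40938
An NRR exceeding 1 indicates intrinsic growth under these rates.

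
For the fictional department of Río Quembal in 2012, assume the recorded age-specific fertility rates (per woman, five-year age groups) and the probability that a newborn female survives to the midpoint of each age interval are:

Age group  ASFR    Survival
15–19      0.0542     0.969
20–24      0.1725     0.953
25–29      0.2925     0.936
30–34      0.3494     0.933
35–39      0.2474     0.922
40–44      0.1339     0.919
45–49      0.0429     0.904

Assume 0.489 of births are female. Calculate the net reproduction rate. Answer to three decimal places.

2.950

Proportion female at birth = 0.489.
Per-age-group product (5 × ASFR × survival probability):
  15–19: 5 × 0.0542 × 0.969 = 0.26260
  20–24: 5 × 0.1725 × 0.953 = 0.82196
  25–29: 5 × 0.2925 × 0.936 = 1.36890
  30–34: 5 × 0.3494 × 0.933 = 1.62995
  35–39: 5 × 0.2474 × 0.922 = 1.14051
  40–44: 5 × 0.1339 × 0.919 = 0.61527
  45–49: 5 × 0.0429 × 0.904 = 0.19391
Sum = 6.03310
NRR = 0.489 × 6.03310 = 2.95019
With NRR above 1 the population is above replacement fertility.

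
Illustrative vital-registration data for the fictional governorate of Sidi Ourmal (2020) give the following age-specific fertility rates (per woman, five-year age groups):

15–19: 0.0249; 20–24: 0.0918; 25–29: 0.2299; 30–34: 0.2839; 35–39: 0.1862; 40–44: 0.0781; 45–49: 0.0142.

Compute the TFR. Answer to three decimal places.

Sum of ASFRs = 0.0249 + 0.0918 + 0.2299 + 0.2839 + 0.1862 + 0.0781 + 0.0142 = 0.9090
TFR = 5 × 0.9090 = 4.545

4.545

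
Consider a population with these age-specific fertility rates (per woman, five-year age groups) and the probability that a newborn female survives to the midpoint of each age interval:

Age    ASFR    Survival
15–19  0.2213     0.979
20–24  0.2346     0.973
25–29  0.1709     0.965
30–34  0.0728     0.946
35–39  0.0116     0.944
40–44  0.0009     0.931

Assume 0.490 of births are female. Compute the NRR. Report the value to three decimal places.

1.692

Proportion female at birth = 0.490.
Each age group contributes 5 × ASFR × survival:
  15–19: 5 × 0.2213 × 0.979 = 1.08326
  20–24: 5 × 0.2346 × 0.973 = 1.14133
  25–29: 5 × 0.1709 × 0.965 = 0.82459
  30–34: 5 × 0.0728 × 0.946 = 0.34434
  35–39: 5 × 0.0116 × 0.944 = 0.05475
  40–44: 5 × 0.0009 × 0.931 = 0.00419
Sum = 3.45246
NRR = 0.490 × 3.45246 = 1.69171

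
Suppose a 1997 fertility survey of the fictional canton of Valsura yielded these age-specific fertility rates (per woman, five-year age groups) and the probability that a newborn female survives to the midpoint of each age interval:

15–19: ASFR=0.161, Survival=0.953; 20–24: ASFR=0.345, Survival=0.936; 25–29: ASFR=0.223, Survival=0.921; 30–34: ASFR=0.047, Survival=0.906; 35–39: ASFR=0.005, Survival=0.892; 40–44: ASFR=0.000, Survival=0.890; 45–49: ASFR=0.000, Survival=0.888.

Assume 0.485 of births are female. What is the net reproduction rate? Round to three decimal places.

1.767

Proportion female at birth = 0.485.
Survival-weighted fertility by age (5·fₓ·Sₓ):
  15–19: 5 × 0.161 × 0.953 = 0.76717
  20–24: 5 × 0.345 × 0.936 = 1.61460
  25–29: 5 × 0.223 × 0.921 = 1.02692
  30–34: 5 × 0.047 × 0.906 = 0.21291
  35–39: 5 × 0.005 × 0.892 = 0.02230
  40–44: 5 × 0.000 × 0.890 = 0.00000
  45–49: 5 × 0.000 × 0.888 = 0.00000
Sum = 3.64390
NRR = 0.485 × 3.64390 = 1.76729
An NRR exceeding 1 indicates intrinsic growth under these rates.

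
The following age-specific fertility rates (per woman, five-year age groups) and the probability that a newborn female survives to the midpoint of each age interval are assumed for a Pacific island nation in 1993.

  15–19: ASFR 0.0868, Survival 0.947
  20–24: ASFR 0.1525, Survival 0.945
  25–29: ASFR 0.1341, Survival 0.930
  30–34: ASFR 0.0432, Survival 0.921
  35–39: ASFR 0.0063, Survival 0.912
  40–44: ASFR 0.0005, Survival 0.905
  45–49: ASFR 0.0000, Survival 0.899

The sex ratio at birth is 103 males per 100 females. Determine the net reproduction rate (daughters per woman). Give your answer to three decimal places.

Proportion female at birth = 100 / (100 + 103) = 0.49261.
Weighting each age-specific rate by interval width and survival:
  15–19: 5 × 0.0868 × 0.947 = 0.41100
  20–24: 5 × 0.1525 × 0.945 = 0.72056
  25–29: 5 × 0.1341 × 0.930 = 0.62357
  30–34: 5 × 0.0432 × 0.921 = 0.19894
  35–39: 5 × 0.0063 × 0.912 = 0.02873
  40–44: 5 × 0.0005 × 0.905 = 0.00226
  45–49: 5 × 0.0000 × 0.899 = 0.00000
Sum = 1.98506
NRR = 0.49261 × 1.98506 = 0.97786

0.978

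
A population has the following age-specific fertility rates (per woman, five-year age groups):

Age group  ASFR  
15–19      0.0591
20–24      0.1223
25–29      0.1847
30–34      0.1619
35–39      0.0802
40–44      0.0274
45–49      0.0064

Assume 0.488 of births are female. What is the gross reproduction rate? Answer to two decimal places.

1.57

Proportion female at birth = 0.488.
Sum of ASFRs = 0.0591 + 0.1223 + 0.1847 + 0.1619 + 0.0802 + 0.0274 + 0.0064 = 0.6420
TFR = 5 × 0.6420 = 3.21
GRR = 0.488 × 3.21 = 1.56648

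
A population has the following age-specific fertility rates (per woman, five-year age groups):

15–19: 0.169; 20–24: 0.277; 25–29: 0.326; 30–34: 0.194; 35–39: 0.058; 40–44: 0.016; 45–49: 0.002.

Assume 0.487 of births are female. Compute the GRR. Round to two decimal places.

Proportion female at birth = 0.487.
Sum of ASFRs = 0.169 + 0.277 + 0.326 + 0.194 + 0.058 + 0.016 + 0.002 = 1.042
TFR = 5 × 1.042 = 5.21
GRR = 0.487 × 5.21 = 2.53727

2.54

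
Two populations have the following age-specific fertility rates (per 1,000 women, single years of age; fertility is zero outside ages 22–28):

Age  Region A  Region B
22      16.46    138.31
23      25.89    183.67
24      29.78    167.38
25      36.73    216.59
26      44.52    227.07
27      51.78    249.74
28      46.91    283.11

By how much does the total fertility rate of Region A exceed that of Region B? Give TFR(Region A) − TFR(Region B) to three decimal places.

Region A:
  Sum of ASFRs = 16.46 + 25.89 + 29.78 + 36.73 + 44.52 + 51.78 + 46.91 = 252.07
  TFR = 252.07 / 1000 = 0.25207
Region B:
  Sum of ASFRs = 138.31 + 183.67 + 167.38 + 216.59 + 227.07 + 249.74 + 283.11 = 1465.87
  TFR = 1465.87 / 1000 = 1.46587
Difference = 0.25207 − 1.46587 = -1.2138

-1.214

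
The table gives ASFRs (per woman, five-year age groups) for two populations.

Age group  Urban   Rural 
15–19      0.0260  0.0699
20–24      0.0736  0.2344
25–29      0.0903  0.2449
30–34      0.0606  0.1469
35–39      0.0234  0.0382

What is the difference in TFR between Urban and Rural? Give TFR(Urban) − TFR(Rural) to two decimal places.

Urban:
  Sum of ASFRs = 0.0260 + 0.0736 + 0.0903 + 0.0606 + 0.0234 = 0.2739
  TFR = 5 × 0.2739 = 1.3695
Rural:
  Sum of ASFRs = 0.0699 + 0.2344 + 0.2449 + 0.1469 + 0.0382 = 0.7343
  TFR = 5 × 0.7343 = 3.6715
Difference = 1.3695 − 3.6715 = -2.302

-2.30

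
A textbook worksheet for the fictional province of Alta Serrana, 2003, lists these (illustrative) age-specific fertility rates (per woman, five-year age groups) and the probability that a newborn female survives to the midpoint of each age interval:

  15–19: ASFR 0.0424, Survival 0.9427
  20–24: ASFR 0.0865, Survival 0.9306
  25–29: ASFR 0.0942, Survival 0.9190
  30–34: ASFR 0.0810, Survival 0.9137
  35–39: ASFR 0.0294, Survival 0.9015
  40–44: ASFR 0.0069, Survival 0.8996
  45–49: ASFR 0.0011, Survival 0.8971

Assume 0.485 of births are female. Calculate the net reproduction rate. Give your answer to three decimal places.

0.763

Proportion female at birth = 0.485.
Weighting each age-specific rate by interval width and survival:
  15–19: 5 × 0.0424 × 0.9427 = 0.19985
  20–24: 5 × 0.0865 × 0.9306 = 0.40248
  25–29: 5 × 0.0942 × 0.9190 = 0.43285
  30–34: 5 × 0.0810 × 0.9137 = 0.37005
  35–39: 5 × 0.0294 × 0.9015 = 0.13252
  40–44: 5 × 0.0069 × 0.8996 = 0.03104
  45–49: 5 × 0.0011 × 0.8971 = 0.00493
Sum = 1.57372
NRR = 0.485 × 1.57372 = 0.76325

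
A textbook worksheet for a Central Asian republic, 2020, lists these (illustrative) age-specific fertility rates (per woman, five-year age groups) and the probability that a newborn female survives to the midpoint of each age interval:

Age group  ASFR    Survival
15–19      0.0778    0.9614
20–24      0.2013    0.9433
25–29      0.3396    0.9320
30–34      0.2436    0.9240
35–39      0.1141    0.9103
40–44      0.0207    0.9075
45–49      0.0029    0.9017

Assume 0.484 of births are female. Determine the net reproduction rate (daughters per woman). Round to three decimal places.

2.254

Proportion female at birth = 0.484.
Per-age-group product (5 × ASFR × survival probability):
  15–19: 5 × 0.0778 × 0.9614 = 0.37398
  20–24: 5 × 0.2013 × 0.9433 = 0.94943
  25–29: 5 × 0.3396 × 0.9320 = 1.58254
  30–34: 5 × 0.2436 × 0.9240 = 1.12543
  35–39: 5 × 0.1141 × 0.9103 = 0.51933
  40–44: 5 × 0.0207 × 0.9075 = 0.09393
  45–49: 5 × 0.0029 × 0.9017 = 0.01307
Sum = 4.65771
NRR = 0.484 × 4.65771 = 2.25433
NRR > 1, so each generation more than replaces itself.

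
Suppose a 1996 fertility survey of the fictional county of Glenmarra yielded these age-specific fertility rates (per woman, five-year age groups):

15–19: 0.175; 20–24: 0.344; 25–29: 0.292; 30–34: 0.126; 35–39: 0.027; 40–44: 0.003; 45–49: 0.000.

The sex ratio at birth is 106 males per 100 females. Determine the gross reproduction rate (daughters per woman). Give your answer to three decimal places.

Proportion female at birth = 100 / (100 + 106) = 0.48544.
Sum of ASFRs = 0.175 + 0.344 + 0.292 + 0.126 + 0.027 + 0.003 + 0.000 = 0.967
TFR = 5 × 0.967 = 4.835
GRR = 0.48544 × 4.835 = 2.34710

2.347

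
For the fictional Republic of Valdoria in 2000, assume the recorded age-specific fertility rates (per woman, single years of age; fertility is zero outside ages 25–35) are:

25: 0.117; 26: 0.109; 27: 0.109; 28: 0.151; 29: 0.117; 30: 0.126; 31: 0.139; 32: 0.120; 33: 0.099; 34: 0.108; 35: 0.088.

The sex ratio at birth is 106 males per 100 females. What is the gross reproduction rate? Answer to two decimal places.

0.62

Proportion female at birth = 100 / (100 + 106) = 0.48544.
Sum of ASFRs = 0.117 + 0.109 + 0.109 + 0.151 + 0.117 + 0.126 + 0.139 + 0.120 + 0.099 + 0.108 + 0.088 = 1.283
TFR = 1.283
GRR = 0.48544 × 1.283 = 0.62282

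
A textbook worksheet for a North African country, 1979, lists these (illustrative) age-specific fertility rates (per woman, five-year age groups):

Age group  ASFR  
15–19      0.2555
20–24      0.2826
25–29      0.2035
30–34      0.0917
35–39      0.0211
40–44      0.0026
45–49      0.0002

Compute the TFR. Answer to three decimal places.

4.286

Sum of ASFRs = 0.2555 + 0.2826 + 0.2035 + 0.0917 + 0.0211 + 0.0026 + 0.0002 = 0.8572
TFR = 5 × 0.8572 = 4.286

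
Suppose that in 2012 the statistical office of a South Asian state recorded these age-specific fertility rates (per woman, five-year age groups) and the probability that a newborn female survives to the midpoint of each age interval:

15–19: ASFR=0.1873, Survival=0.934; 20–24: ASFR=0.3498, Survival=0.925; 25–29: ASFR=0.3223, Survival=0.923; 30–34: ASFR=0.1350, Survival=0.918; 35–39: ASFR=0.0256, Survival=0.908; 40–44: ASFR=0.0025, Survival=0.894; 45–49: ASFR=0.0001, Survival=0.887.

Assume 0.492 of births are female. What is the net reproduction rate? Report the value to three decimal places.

2.326

Proportion female at birth = 0.492.
Each age group contributes 5 × ASFR × survival:
  15–19: 5 × 0.1873 × 0.934 = 0.87469
  20–24: 5 × 0.3498 × 0.925 = 1.61783
  25–29: 5 × 0.3223 × 0.923 = 1.48741
  30–34: 5 × 0.1350 × 0.918 = 0.61965
  35–39: 5 × 0.0256 × 0.908 = 0.11622
  40–44: 5 × 0.0025 × 0.894 = 0.01118
  45–49: 5 × 0.0001 × 0.887 = 0.00044
Sum = 4.72742
NRR = 0.492 × 4.72742 = 2.32589
NRR > 1, so each generation more than replaces itself.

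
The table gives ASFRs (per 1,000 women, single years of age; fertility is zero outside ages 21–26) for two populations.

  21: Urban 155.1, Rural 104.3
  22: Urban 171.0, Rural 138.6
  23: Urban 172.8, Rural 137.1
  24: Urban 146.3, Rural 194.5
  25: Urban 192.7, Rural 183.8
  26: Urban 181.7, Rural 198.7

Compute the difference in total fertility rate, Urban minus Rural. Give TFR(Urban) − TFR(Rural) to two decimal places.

Urban:
  Sum of ASFRs = 155.1 + 171.0 + 172.8 + 146.3 + 192.7 + 181.7 = 1019.6
  TFR = 1019.6 / 1000 = 1.0196
Rural:
  Sum of ASFRs = 104.3 + 138.6 + 137.1 + 194.5 + 183.8 + 198.7 = 957.0
  TFR = 957.0 / 1000 = 0.957
Difference = 1.0196 − 0.957 = 0.0626

0.06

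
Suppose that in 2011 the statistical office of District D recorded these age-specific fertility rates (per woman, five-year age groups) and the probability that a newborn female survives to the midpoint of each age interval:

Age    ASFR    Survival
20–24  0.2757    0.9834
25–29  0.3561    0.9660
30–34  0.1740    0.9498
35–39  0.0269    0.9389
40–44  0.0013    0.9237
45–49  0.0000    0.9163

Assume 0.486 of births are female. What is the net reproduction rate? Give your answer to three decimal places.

1.961

Proportion female at birth = 0.486.
Each age group contributes 5 × ASFR × survival:
  20–24: 5 × 0.2757 × 0.9834 = 1.35562
  25–29: 5 × 0.3561 × 0.9660 = 1.71996
  30–34: 5 × 0.1740 × 0.9498 = 0.82633
  35–39: 5 × 0.0269 × 0.9389 = 0.12628
  40–44: 5 × 0.0013 × 0.9237 = 0.00600
  45–49: 5 × 0.0000 × 0.9163 = 0.00000
Sum = 4.03419
NRR = 0.486 × 4.03419 = 1.96062
An NRR exceeding 1 indicates intrinsic growth under these rates.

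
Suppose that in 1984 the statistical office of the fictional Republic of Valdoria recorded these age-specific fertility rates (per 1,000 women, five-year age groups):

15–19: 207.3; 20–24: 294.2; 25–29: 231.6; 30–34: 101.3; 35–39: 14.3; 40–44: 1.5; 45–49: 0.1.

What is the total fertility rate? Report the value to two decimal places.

4.25

Sum of ASFRs = 207.3 + 294.2 + 231.6 + 101.3 + 14.3 + 1.5 + 0.1 = 850.3
TFR = 5 × 850.3 / 1000 = 4.2515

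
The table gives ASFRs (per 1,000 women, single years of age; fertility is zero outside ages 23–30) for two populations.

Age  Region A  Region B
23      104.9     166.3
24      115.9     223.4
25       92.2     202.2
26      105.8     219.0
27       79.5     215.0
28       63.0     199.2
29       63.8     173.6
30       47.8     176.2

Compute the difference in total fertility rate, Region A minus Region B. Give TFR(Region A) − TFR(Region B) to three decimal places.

-0.902

Region A:
  Sum of ASFRs = 104.9 + 115.9 + 92.2 + 105.8 + 79.5 + 63.0 + 63.8 + 47.8 = 672.9
  TFR = 672.9 / 1000 = 0.6729
Region B:
  Sum of ASFRs = 166.3 + 223.4 + 202.2 + 219.0 + 215.0 + 199.2 + 173.6 + 176.2 = 1574.9
  TFR = 1574.9 / 1000 = 1.5749
Difference = 0.6729 − 1.5749 = -0.902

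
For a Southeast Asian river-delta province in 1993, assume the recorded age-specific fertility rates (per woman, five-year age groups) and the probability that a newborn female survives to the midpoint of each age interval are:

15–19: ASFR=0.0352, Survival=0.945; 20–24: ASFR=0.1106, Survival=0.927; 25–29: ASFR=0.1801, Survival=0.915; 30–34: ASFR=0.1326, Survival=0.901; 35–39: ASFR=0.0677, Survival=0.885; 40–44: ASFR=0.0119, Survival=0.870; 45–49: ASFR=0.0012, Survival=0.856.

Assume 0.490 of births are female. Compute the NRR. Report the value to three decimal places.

1.204

Proportion female at birth = 0.490.
Survival-weighted fertility by age (5·fₓ·Sₓ):
  15–19: 5 × 0.0352 × 0.945 = 0.16632
  20–24: 5 × 0.1106 × 0.927 = 0.51263
  25–29: 5 × 0.1801 × 0.915 = 0.82396
  30–34: 5 × 0.1326 × 0.901 = 0.59736
  35–39: 5 × 0.0677 × 0.885 = 0.29957
  40–44: 5 × 0.0119 × 0.870 = 0.05177
  45–49: 5 × 0.0012 × 0.856 = 0.00514
Sum = 2.45675
NRR = 0.490 × 2.45675 = 1.20381
With NRR above 1 the population is above replacement fertility.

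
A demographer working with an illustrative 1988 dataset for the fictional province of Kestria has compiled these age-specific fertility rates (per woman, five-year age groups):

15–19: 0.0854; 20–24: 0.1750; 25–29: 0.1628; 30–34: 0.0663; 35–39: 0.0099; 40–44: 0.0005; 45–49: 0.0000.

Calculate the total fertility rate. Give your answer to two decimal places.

Sum of ASFRs = 0.0854 + 0.1750 + 0.1628 + 0.0663 + 0.0099 + 0.0005 + 0.0000 = 0.4999
TFR = 5 × 0.4999 = 2.4995

2.50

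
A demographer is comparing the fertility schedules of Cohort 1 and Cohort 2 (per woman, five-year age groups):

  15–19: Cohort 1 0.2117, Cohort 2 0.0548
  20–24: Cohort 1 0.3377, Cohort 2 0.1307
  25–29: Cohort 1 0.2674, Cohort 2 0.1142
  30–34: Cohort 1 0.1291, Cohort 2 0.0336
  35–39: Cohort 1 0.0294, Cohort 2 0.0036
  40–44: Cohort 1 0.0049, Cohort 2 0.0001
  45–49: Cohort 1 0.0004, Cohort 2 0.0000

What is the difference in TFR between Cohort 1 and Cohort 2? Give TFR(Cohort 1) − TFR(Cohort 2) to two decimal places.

Cohort 1:
  Sum of ASFRs = 0.2117 + 0.3377 + 0.2674 + 0.1291 + 0.0294 + 0.0049 + 0.0004 = 0.9806
  TFR = 5 × 0.9806 = 4.903
Cohort 2:
  Sum of ASFRs = 0.0548 + 0.1307 + 0.1142 + 0.0336 + 0.0036 + 0.0001 + 0.0000 = 0.3370
  TFR = 5 × 0.3370 = 1.685
Difference = 4.903 − 1.685 = 3.218

3.22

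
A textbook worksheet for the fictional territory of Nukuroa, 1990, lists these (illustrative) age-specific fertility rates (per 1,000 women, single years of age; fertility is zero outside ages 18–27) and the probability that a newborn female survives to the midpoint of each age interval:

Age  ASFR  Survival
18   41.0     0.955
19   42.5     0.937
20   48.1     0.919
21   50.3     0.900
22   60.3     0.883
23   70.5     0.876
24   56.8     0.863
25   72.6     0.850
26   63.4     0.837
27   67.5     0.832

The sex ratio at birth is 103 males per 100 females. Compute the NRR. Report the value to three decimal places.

Proportion female at birth = 100 / (100 + 103) = 0.49261.
Weighting each age-specific rate by interval width and survival:
  18: 1 × 41.0/1000 × 0.955 = 0.03916
  19: 1 × 42.5/1000 × 0.937 = 0.03982
  20: 1 × 48.1/1000 × 0.919 = 0.04420
  21: 1 × 50.3/1000 × 0.900 = 0.04527
  22: 1 × 60.3/1000 × 0.883 = 0.05324
  23: 1 × 70.5/1000 × 0.876 = 0.06176
  24: 1 × 56.8/1000 × 0.863 = 0.04902
  25: 1 × 72.6/1000 × 0.850 = 0.06171
  26: 1 × 63.4/1000 × 0.837 = 0.05307
  27: 1 × 67.5/1000 × 0.832 = 0.05616
Sum = 0.50341
NRR = 0.49261 × 0.50341 = 0.24798
With NRR below 1 the population is below replacement fertility.

0.248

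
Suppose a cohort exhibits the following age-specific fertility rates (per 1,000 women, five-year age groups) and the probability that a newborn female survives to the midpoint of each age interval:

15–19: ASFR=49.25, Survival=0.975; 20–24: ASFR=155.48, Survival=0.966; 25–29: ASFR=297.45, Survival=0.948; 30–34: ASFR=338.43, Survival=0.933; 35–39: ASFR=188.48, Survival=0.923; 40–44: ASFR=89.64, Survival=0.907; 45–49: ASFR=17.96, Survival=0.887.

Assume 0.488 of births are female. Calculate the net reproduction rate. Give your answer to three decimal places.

Proportion female at birth = 0.488.
Weighting each age-specific rate by interval width and survival:
  15–19: 5 × 49.25/1000 × 0.975 = 0.24009
  20–24: 5 × 155.48/1000 × 0.966 = 0.75097
  25–29: 5 × 297.45/1000 × 0.948 = 1.40991
  30–34: 5 × 338.43/1000 × 0.933 = 1.57878
  35–39: 5 × 188.48/1000 × 0.923 = 0.86984
  40–44: 5 × 89.64/1000 × 0.907 = 0.40652
  45–49: 5 × 17.96/1000 × 0.887 = 0.07965
Sum = 5.33576
NRR = 0.488 × 5.33576 = 2.60385
NRR > 1, so each generation more than replaces itself.

2.604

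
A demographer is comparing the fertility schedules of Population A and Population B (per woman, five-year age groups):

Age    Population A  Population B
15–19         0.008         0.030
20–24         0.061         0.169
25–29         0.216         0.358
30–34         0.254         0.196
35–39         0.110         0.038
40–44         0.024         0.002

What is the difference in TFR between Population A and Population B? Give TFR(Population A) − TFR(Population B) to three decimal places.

Population A:
  Sum of ASFRs = 0.008 + 0.061 + 0.216 + 0.254 + 0.110 + 0.024 = 0.673
  TFR = 5 × 0.673 = 3.365
Population B:
  Sum of ASFRs = 0.030 + 0.169 + 0.358 + 0.196 + 0.038 + 0.002 = 0.793
  TFR = 5 × 0.793 = 3.965
Difference = 3.365 − 3.965 = -0.6

-0.600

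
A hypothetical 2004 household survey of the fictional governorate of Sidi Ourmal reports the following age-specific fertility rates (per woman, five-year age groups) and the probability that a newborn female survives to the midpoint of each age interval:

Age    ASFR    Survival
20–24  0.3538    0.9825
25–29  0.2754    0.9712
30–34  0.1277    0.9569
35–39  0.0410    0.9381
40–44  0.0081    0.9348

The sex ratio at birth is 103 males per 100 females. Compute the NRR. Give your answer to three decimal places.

Proportion female at birth = 100 / (100 + 103) = 0.49261.
Each age group contributes 5 × ASFR × survival:
  20–24: 5 × 0.3538 × 0.9825 = 1.73804
  25–29: 5 × 0.2754 × 0.9712 = 1.33734
  30–34: 5 × 0.1277 × 0.9569 = 0.61098
  35–39: 5 × 0.0410 × 0.9381 = 0.19231
  40–44: 5 × 0.0081 × 0.9348 = 0.03786
Sum = 3.91653
NRR = 0.49261 × 3.91653 = 1.92932

1.929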